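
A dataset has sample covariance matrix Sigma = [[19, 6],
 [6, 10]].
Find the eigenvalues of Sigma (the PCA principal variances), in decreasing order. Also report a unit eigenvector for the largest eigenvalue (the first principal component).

Step 1 — characteristic polynomial of 2×2 Sigma:
  det(Sigma - λI) = λ² - trace · λ + det = 0.
  trace = 19 + 10 = 29, det = 19·10 - (6)² = 154.
Step 2 — discriminant:
  Δ = trace² - 4·det = 841 - 616 = 225.
Step 3 — eigenvalues:
  λ = (trace ± √Δ)/2 = (29 ± 15)/2,
  λ_1 = 22,  λ_2 = 7.

Step 4 — unit eigenvector for λ_1: solve (Sigma - λ_1 I)v = 0. First row:
  (19 - 22)·v_x + (6)·v_y = 0, i.e. (-3)·v_x + (6)·v_y = 0,
  so v ∝ (b, λ_1 - a) = (6, 3) = u.
  ||u|| = √((6)² + (3)²) = √(45) ≈ 6.7082,
  v_1 = u/||u|| ≈ (0.8944, 0.4472) (||v_1|| = 1).

λ_1 = 22,  λ_2 = 7;  v_1 ≈ (0.8944, 0.4472)


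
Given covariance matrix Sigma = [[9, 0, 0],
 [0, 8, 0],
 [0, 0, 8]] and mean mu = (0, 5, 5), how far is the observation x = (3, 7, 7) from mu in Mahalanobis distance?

Step 1 — centre the observation: (x - mu) = (3, 2, 2).

Step 2 — invert Sigma (cofactor / det for 3×3, or solve directly):
  Sigma^{-1} = [[0.1111, 0, 0],
 [0, 0.125, 0],
 [0, 0, 0.125]].

Step 3 — form the quadratic (x - mu)^T · Sigma^{-1} · (x - mu):
  Sigma^{-1} · (x - mu) = (0.3333, 0.25, 0.25).
  (x - mu)^T · [Sigma^{-1} · (x - mu)] = (3)·(0.3333) + (2)·(0.25) + (2)·(0.25) = 2.

Step 4 — take square root: d = √(2) ≈ 1.4142.

d(x, mu) = √(2) ≈ 1.4142


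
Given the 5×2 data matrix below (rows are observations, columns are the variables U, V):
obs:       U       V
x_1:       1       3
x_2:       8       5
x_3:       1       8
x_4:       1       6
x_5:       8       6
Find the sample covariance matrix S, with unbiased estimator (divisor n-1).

Step 1 — column means:
  mean(U) = (1 + 8 + 1 + 1 + 8) / 5 = 19/5 = 3.8
  mean(V) = (3 + 5 + 8 + 6 + 6) / 5 = 28/5 = 5.6

Step 2 — sample covariance S[i,j] = (1/(n-1)) · Σ_k (x_{k,i} - mean_i) · (x_{k,j} - mean_j), with n-1 = 4.
  S[U,U] = ((-2.8)·(-2.8) + (4.2)·(4.2) + (-2.8)·(-2.8) + (-2.8)·(-2.8) + (4.2)·(4.2)) / 4 = 58.8/4 = 14.7
  S[U,V] = ((-2.8)·(-2.6) + (4.2)·(-0.6) + (-2.8)·(2.4) + (-2.8)·(0.4) + (4.2)·(0.4)) / 4 = -1.4/4 = -0.35
  S[V,V] = ((-2.6)·(-2.6) + (-0.6)·(-0.6) + (2.4)·(2.4) + (0.4)·(0.4) + (0.4)·(0.4)) / 4 = 13.2/4 = 3.3

S is symmetric (S[j,i] = S[i,j]). Assembling:

S = [[14.7, -0.35],
 [-0.35, 3.3]]


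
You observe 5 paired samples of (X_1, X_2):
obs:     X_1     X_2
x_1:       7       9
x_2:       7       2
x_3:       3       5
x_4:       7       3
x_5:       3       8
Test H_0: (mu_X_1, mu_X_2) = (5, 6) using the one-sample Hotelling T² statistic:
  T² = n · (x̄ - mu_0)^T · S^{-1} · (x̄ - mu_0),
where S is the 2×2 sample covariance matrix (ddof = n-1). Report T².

Step 1 — sample mean vector:
  mean(X_1) = (7 + 7 + 3 + 7 + 3) / 5 = 27/5 = 5.4
  mean(X_2) = (9 + 2 + 5 + 3 + 8) / 5 = 27/5 = 5.4
  x̄ = (5.4, 5.4),  deviation x̄ - mu_0 = (5.4, 5.4) - (5, 6) = (0.4, -0.6).

Step 2 — sample covariance matrix, S[i,j] = (1/(n-1)) · Σ_k (x_{k,i} - mean_i) · (x_{k,j} - mean_j), divisor n-1 = 4:
  S[X_1,X_1] = ((1.6)·(1.6) + (1.6)·(1.6) + (-2.4)·(-2.4) + (1.6)·(1.6) + (-2.4)·(-2.4)) / 4 = 19.2/4 = 4.8
  S[X_1,X_2] = ((1.6)·(3.6) + (1.6)·(-3.4) + (-2.4)·(-0.4) + (1.6)·(-2.4) + (-2.4)·(2.6)) / 4 = -8.8/4 = -2.2
  S[X_2,X_2] = ((3.6)·(3.6) + (-3.4)·(-3.4) + (-0.4)·(-0.4) + (-2.4)·(-2.4) + (2.6)·(2.6)) / 4 = 37.2/4 = 9.3
  S = [[4.8, -2.2],
 [-2.2, 9.3]].

Step 3 — invert S. det(S) = 4.8·9.3 - (-2.2)² = 39.8.
  S^{-1} = (1/det) · [[d, -b], [-b, a]] = [[0.2337, 0.0553],
 [0.0553, 0.1206]].

Step 4 — quadratic form (x̄ - mu_0)^T · S^{-1} · (x̄ - mu_0):
  S^{-1} · (x̄ - mu_0) = (0.0603, -0.0503),
  (x̄ - mu_0)^T · [...] = (0.4)·(0.0603) + (-0.6)·(-0.0503) = 0.0543.

Step 5 — scale by n: T² = 5 · 0.0543 = 0.2714.

T² ≈ 0.2714


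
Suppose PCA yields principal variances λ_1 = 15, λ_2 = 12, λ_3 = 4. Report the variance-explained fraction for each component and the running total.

Step 1 — total variance = trace(Sigma) = Σ λ_i = 15 + 12 + 4 = 31.

Step 2 — fraction explained by component i = λ_i / Σ λ:
  PC1: 15/31 = 0.4839
  PC2: 12/31 = 0.3871
  PC3: 4/31 = 0.129

Step 3 — cumulative fraction after k components = (λ_1 + ... + λ_k) / Σ λ:
  k = 1: 15/31 = 0.4839
  k = 2: (15 + 12)/31 = 27/31 = 0.871
  k = 3: (15 + 12 + 4)/31 = 31/31 = 1

Summary (fraction, with percent):

explained: PC1 0.4839 (48.39%), PC2 0.3871 (38.71%), PC3 0.129 (12.9%);  cumulative: 0.4839, 0.871, 1


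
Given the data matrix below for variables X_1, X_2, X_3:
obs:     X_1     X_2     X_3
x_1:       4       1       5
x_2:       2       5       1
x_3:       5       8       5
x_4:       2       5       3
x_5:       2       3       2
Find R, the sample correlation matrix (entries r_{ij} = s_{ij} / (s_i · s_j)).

Step 1 — column means:
  mean(X_1) = (4 + 2 + 5 + 2 + 2) / 5 = 15/5 = 3
  mean(X_2) = (1 + 5 + 8 + 5 + 3) / 5 = 22/5 = 4.4
  mean(X_3) = (5 + 1 + 5 + 3 + 2) / 5 = 16/5 = 3.2

Step 2 — sample variances and covariances s[i,j] = (1/(n-1)) · Σ_k (x_{k,i} - mean_i) · (x_{k,j} - mean_j), with n-1 = 4:
  s[X_1,X_1] = ((1)·(1) + (-1)·(-1) + (2)·(2) + (-1)·(-1) + (-1)·(-1)) / 4 = 8/4 = 2
  s[X_1,X_2] = ((1)·(-3.4) + (-1)·(0.6) + (2)·(3.6) + (-1)·(0.6) + (-1)·(-1.4)) / 4 = 4/4 = 1
  s[X_1,X_3] = ((1)·(1.8) + (-1)·(-2.2) + (2)·(1.8) + (-1)·(-0.2) + (-1)·(-1.2)) / 4 = 9/4 = 2.25
  s[X_2,X_2] = ((-3.4)·(-3.4) + (0.6)·(0.6) + (3.6)·(3.6) + (0.6)·(0.6) + (-1.4)·(-1.4)) / 4 = 27.2/4 = 6.8
  s[X_2,X_3] = ((-3.4)·(1.8) + (0.6)·(-2.2) + (3.6)·(1.8) + (0.6)·(-0.2) + (-1.4)·(-1.2)) / 4 = 0.6/4 = 0.15
  s[X_3,X_3] = ((1.8)·(1.8) + (-2.2)·(-2.2) + (1.8)·(1.8) + (-0.2)·(-0.2) + (-1.2)·(-1.2)) / 4 = 12.8/4 = 3.2
  Sample standard deviations s_i = √(s[i,i]):
  s(X_1) = √(2) = 1.4142
  s(X_2) = √(6.8) = 2.6077
  s(X_3) = √(3.2) = 1.7889

Step 3 — r_{ij} = s_{ij} / (s_i · s_j):
  r[X_1,X_1] = 1 (diagonal).
  r[X_1,X_2] = 1 / (1.4142 · 2.6077) = 1 / 3.6878 = 0.2712
  r[X_1,X_3] = 2.25 / (1.4142 · 1.7889) = 2.25 / 2.5298 = 0.8894
  r[X_2,X_2] = 1 (diagonal).
  r[X_2,X_3] = 0.15 / (2.6077 · 1.7889) = 0.15 / 4.6648 = 0.0322
  r[X_3,X_3] = 1 (diagonal).

R is symmetric with unit diagonal. Assembling:

R = [[1, 0.2712, 0.8894],
 [0.2712, 1, 0.0322],
 [0.8894, 0.0322, 1]]


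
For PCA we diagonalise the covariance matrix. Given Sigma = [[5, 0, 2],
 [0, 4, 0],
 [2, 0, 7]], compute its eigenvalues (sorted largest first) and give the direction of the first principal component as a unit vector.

Step 1 — characteristic polynomial p(λ) = det(λI - Sigma) = λ³ - tr·λ² + c_1·λ - det, where tr = trace, c_1 = sum of the principal 2×2 minors, det = det(Sigma):
  tr = 5 + 4 + 7 = 16,
  c_1 = (5·4 - (0)²) + (5·7 - (2)²) + (4·7 - (0)²) = 20 + 31 + 28 = 79,
  det = 5·(4·7 - (0)²) - (0)·((0)·7 - (0)·(2)) + (2)·((0)·(0) - 4·(2)) = 5·(28) - (0)·(0) + (2)·(-8) = 124.
  So p(λ) = λ³ - 16λ² + 79λ - 124.
Step 2 — look for an integer root (rational root theorem: any rational root is an integer divisor of 124). Testing λ = 4:
  p(4) = 64 - 256 + 316 - 124 = 0  ✓
  Dividing out (λ - 4): p(λ) = (λ - 4)(λ² - 12λ + 31).
Step 3 — remaining eigenvalues from the quadratic λ² - 12λ + 31 = 0:
  Δ = 12² - 4·31 = 144 - 124 = 20,  λ = (12 ± √20)/2 = (12 ± 4.4721)/2 ≈ 8.2361 or 3.7639.
  Sorted: λ_1 = 8.2361,  λ_2 = 4,  λ_3 = 3.7639  (check: sum = 16 = tr ✓).

Step 4 — unit eigenvector for λ_1 ≈ 8.2361: v spans the null space of (Sigma - λ_1 I), whose rows are
  r_1 = (-3.2361, 0, 2),  r_2 = (0, -4.2361, 0),  r_3 = (2, 0, -1.2361).
  v is orthogonal to every row, so take v ∝ r_1 × r_2 = ((0)·(0) - (2)·(-4.2361), (2)·(0) - (-3.2361)·(0), (-3.2361)·(-4.2361) - (0)·(0)) ≈ (8.4721, 0, 13.7082).
  Let u = (8.4721, 0, 13.7082).
  ||u|| = √((8.4721)² + (0)² + (13.7082)²) = √(259.6919) ≈ 16.115,  v_1 = u/||u|| ≈ (0.5257, 0, 0.8507) (||v_1|| = 1).

λ_1 = 8.2361,  λ_2 = 4,  λ_3 = 3.7639;  v_1 ≈ (0.5257, 0, 0.8507)


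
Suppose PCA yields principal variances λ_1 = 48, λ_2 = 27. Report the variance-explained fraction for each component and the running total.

Step 1 — total variance = trace(Sigma) = Σ λ_i = 48 + 27 = 75.

Step 2 — fraction explained by component i = λ_i / Σ λ:
  PC1: 48/75 = 0.64
  PC2: 27/75 = 0.36

Step 3 — cumulative fraction after k components = (λ_1 + ... + λ_k) / Σ λ:
  k = 1: 48/75 = 0.64
  k = 2: (48 + 27)/75 = 75/75 = 1

Summary (fraction, with percent):

explained: PC1 0.64 (64%), PC2 0.36 (36%);  cumulative: 0.64, 1


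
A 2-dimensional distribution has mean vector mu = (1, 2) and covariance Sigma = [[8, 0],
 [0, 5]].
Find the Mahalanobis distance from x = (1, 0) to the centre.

Step 1 — centre the observation: (x - mu) = (0, -2).

Step 2 — invert Sigma. det(Sigma) = 8·5 - (0)² = 40.
  Sigma^{-1} = (1/det) · [[d, -b], [-b, a]] = [[0.125, 0],
 [0, 0.2]].

Step 3 — form the quadratic (x - mu)^T · Sigma^{-1} · (x - mu):
  Sigma^{-1} · (x - mu) = (0, -0.4).
  (x - mu)^T · [Sigma^{-1} · (x - mu)] = (0)·(0) + (-2)·(-0.4) = 0.8.

Step 4 — take square root: d = √(0.8) ≈ 0.8944.

d(x, mu) = √(0.8) ≈ 0.8944


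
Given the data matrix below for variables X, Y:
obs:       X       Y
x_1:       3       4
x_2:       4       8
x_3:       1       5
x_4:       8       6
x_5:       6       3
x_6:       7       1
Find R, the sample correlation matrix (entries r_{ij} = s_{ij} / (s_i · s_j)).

Step 1 — column means:
  mean(X) = (3 + 4 + 1 + 8 + 6 + 7) / 6 = 29/6 = 4.8333
  mean(Y) = (4 + 8 + 5 + 6 + 3 + 1) / 6 = 27/6 = 4.5

Step 2 — sample variances and covariances s[i,j] = (1/(n-1)) · Σ_k (x_{k,i} - mean_i) · (x_{k,j} - mean_j), with n-1 = 5:
  s[X,X] = ((-1.8333)·(-1.8333) + (-0.8333)·(-0.8333) + (-3.8333)·(-3.8333) + (3.1667)·(3.1667) + (1.1667)·(1.1667) + (2.1667)·(2.1667)) / 5 = 34.8333/5 = 6.9667
  s[X,Y] = ((-1.8333)·(-0.5) + (-0.8333)·(3.5) + (-3.8333)·(0.5) + (3.1667)·(1.5) + (1.1667)·(-1.5) + (2.1667)·(-3.5)) / 5 = -8.5/5 = -1.7
  s[Y,Y] = ((-0.5)·(-0.5) + (3.5)·(3.5) + (0.5)·(0.5) + (1.5)·(1.5) + (-1.5)·(-1.5) + (-3.5)·(-3.5)) / 5 = 29.5/5 = 5.9
  Sample standard deviations s_i = √(s[i,i]):
  s(X) = √(6.9667) = 2.6394
  s(Y) = √(5.9) = 2.429

Step 3 — r_{ij} = s_{ij} / (s_i · s_j):
  r[X,X] = 1 (diagonal).
  r[X,Y] = -1.7 / (2.6394 · 2.429) = -1.7 / 6.4112 = -0.2652
  r[Y,Y] = 1 (diagonal).

R is symmetric with unit diagonal. Assembling:

R = [[1, -0.2652],
 [-0.2652, 1]]


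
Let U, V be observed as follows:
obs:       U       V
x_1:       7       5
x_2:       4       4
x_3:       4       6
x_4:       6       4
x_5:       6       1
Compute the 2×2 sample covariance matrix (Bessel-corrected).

Step 1 — column means:
  mean(U) = (7 + 4 + 4 + 6 + 6) / 5 = 27/5 = 5.4
  mean(V) = (5 + 4 + 6 + 4 + 1) / 5 = 20/5 = 4

Step 2 — sample covariance S[i,j] = (1/(n-1)) · Σ_k (x_{k,i} - mean_i) · (x_{k,j} - mean_j), with n-1 = 4.
  S[U,U] = ((1.6)·(1.6) + (-1.4)·(-1.4) + (-1.4)·(-1.4) + (0.6)·(0.6) + (0.6)·(0.6)) / 4 = 7.2/4 = 1.8
  S[U,V] = ((1.6)·(1) + (-1.4)·(0) + (-1.4)·(2) + (0.6)·(0) + (0.6)·(-3)) / 4 = -3/4 = -0.75
  S[V,V] = ((1)·(1) + (0)·(0) + (2)·(2) + (0)·(0) + (-3)·(-3)) / 4 = 14/4 = 3.5

S is symmetric (S[j,i] = S[i,j]). Assembling:

S = [[1.8, -0.75],
 [-0.75, 3.5]]


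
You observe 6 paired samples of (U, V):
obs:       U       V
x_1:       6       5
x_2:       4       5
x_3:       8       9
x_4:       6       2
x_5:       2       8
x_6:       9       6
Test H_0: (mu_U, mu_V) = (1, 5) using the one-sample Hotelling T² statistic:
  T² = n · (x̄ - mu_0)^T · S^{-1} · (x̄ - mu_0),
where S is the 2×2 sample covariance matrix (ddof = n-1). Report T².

Step 1 — sample mean vector:
  mean(U) = (6 + 4 + 8 + 6 + 2 + 9) / 6 = 35/6 = 5.8333
  mean(V) = (5 + 5 + 9 + 2 + 8 + 6) / 6 = 35/6 = 5.8333
  x̄ = (5.8333, 5.8333),  deviation x̄ - mu_0 = (5.8333, 5.8333) - (1, 5) = (4.8333, 0.8333).

Step 2 — sample covariance matrix, S[i,j] = (1/(n-1)) · Σ_k (x_{k,i} - mean_i) · (x_{k,j} - mean_j), divisor n-1 = 5:
  S[U,U] = ((0.1667)·(0.1667) + (-1.8333)·(-1.8333) + (2.1667)·(2.1667) + (0.1667)·(0.1667) + (-3.8333)·(-3.8333) + (3.1667)·(3.1667)) / 5 = 32.8333/5 = 6.5667
  S[U,V] = ((0.1667)·(-0.8333) + (-1.8333)·(-0.8333) + (2.1667)·(3.1667) + (0.1667)·(-3.8333) + (-3.8333)·(2.1667) + (3.1667)·(0.1667)) / 5 = -0.1667/5 = -0.0333
  S[V,V] = ((-0.8333)·(-0.8333) + (-0.8333)·(-0.8333) + (3.1667)·(3.1667) + (-3.8333)·(-3.8333) + (2.1667)·(2.1667) + (0.1667)·(0.1667)) / 5 = 30.8333/5 = 6.1667
  S = [[6.5667, -0.0333],
 [-0.0333, 6.1667]].

Step 3 — invert S. det(S) = 6.5667·6.1667 - (-0.0333)² = 40.4933.
  S^{-1} = (1/det) · [[d, -b], [-b, a]] = [[0.1523, 0.0008],
 [0.0008, 0.1622]].

Step 4 — quadratic form (x̄ - mu_0)^T · S^{-1} · (x̄ - mu_0):
  S^{-1} · (x̄ - mu_0) = (0.7367, 0.1391),
  (x̄ - mu_0)^T · [...] = (4.8333)·(0.7367) + (0.8333)·(0.1391) = 3.6769.

Step 5 — scale by n: T² = 6 · 3.6769 = 22.0612.

T² ≈ 22.0612


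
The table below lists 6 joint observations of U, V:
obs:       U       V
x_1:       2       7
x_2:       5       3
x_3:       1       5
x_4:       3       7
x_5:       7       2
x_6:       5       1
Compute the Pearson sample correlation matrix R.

Step 1 — column means:
  mean(U) = (2 + 5 + 1 + 3 + 7 + 5) / 6 = 23/6 = 3.8333
  mean(V) = (7 + 3 + 5 + 7 + 2 + 1) / 6 = 25/6 = 4.1667

Step 2 — sample variances and covariances s[i,j] = (1/(n-1)) · Σ_k (x_{k,i} - mean_i) · (x_{k,j} - mean_j), with n-1 = 5:
  s[U,U] = ((-1.8333)·(-1.8333) + (1.1667)·(1.1667) + (-2.8333)·(-2.8333) + (-0.8333)·(-0.8333) + (3.1667)·(3.1667) + (1.1667)·(1.1667)) / 5 = 24.8333/5 = 4.9667
  s[U,V] = ((-1.8333)·(2.8333) + (1.1667)·(-1.1667) + (-2.8333)·(0.8333) + (-0.8333)·(2.8333) + (3.1667)·(-2.1667) + (1.1667)·(-3.1667)) / 5 = -21.8333/5 = -4.3667
  s[V,V] = ((2.8333)·(2.8333) + (-1.1667)·(-1.1667) + (0.8333)·(0.8333) + (2.8333)·(2.8333) + (-2.1667)·(-2.1667) + (-3.1667)·(-3.1667)) / 5 = 32.8333/5 = 6.5667
  Sample standard deviations s_i = √(s[i,i]):
  s(U) = √(4.9667) = 2.2286
  s(V) = √(6.5667) = 2.5626

Step 3 — r_{ij} = s_{ij} / (s_i · s_j):
  r[U,U] = 1 (diagonal).
  r[U,V] = -4.3667 / (2.2286 · 2.5626) = -4.3667 / 5.7109 = -0.7646
  r[V,V] = 1 (diagonal).

R is symmetric with unit diagonal. Assembling:

R = [[1, -0.7646],
 [-0.7646, 1]]


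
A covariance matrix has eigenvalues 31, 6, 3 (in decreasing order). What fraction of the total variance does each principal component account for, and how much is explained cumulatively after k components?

Step 1 — total variance = trace(Sigma) = Σ λ_i = 31 + 6 + 3 = 40.

Step 2 — fraction explained by component i = λ_i / Σ λ:
  PC1: 31/40 = 0.775
  PC2: 6/40 = 0.15
  PC3: 3/40 = 0.075

Step 3 — cumulative fraction after k components = (λ_1 + ... + λ_k) / Σ λ:
  k = 1: 31/40 = 0.775
  k = 2: (31 + 6)/40 = 37/40 = 0.925
  k = 3: (31 + 6 + 3)/40 = 40/40 = 1

Summary (fraction, with percent):

explained: PC1 0.775 (77.5%), PC2 0.15 (15%), PC3 0.075 (7.5%);  cumulative: 0.775, 0.925, 1


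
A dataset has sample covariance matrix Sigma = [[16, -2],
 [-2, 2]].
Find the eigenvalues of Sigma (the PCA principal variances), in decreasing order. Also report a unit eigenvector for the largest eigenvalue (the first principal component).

Step 1 — characteristic polynomial of 2×2 Sigma:
  det(Sigma - λI) = λ² - trace · λ + det = 0.
  trace = 16 + 2 = 18, det = 16·2 - (-2)² = 28.
Step 2 — discriminant:
  Δ = trace² - 4·det = 324 - 112 = 212.
Step 3 — eigenvalues:
  λ = (trace ± √Δ)/2 = (18 ± 14.5602)/2,
  λ_1 = 16.2801,  λ_2 = 1.7199.

Step 4 — unit eigenvector for λ_1: solve (Sigma - λ_1 I)v = 0. First row:
  (16 - 16.2801)·v_x + (-2)·v_y = 0, i.e. (-0.2801)·v_x + (-2)·v_y = 0,
  so v ∝ (b, λ_1 - a) = (-2, 0.2801); multiply by -1 so the first entry is positive: u = (2, -0.2801).
  ||u|| = √((2)² + (-0.2801)²) = √(4.0785) ≈ 2.0195,
  v_1 = u/||u|| ≈ (0.9903, -0.1387) (||v_1|| = 1).

λ_1 = 16.2801,  λ_2 = 1.7199;  v_1 ≈ (0.9903, -0.1387)


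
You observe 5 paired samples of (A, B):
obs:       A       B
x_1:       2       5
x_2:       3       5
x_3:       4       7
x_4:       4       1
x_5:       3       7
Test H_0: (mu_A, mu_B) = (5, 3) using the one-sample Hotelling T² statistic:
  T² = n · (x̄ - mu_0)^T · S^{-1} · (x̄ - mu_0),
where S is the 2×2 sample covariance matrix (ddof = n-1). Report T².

Step 1 — sample mean vector:
  mean(A) = (2 + 3 + 4 + 4 + 3) / 5 = 16/5 = 3.2
  mean(B) = (5 + 5 + 7 + 1 + 7) / 5 = 25/5 = 5
  x̄ = (3.2, 5),  deviation x̄ - mu_0 = (3.2, 5) - (5, 3) = (-1.8, 2).

Step 2 — sample covariance matrix, S[i,j] = (1/(n-1)) · Σ_k (x_{k,i} - mean_i) · (x_{k,j} - mean_j), divisor n-1 = 4:
  S[A,A] = ((-1.2)·(-1.2) + (-0.2)·(-0.2) + (0.8)·(0.8) + (0.8)·(0.8) + (-0.2)·(-0.2)) / 4 = 2.8/4 = 0.7
  S[A,B] = ((-1.2)·(0) + (-0.2)·(0) + (0.8)·(2) + (0.8)·(-4) + (-0.2)·(2)) / 4 = -2/4 = -0.5
  S[B,B] = ((0)·(0) + (0)·(0) + (2)·(2) + (-4)·(-4) + (2)·(2)) / 4 = 24/4 = 6
  S = [[0.7, -0.5],
 [-0.5, 6]].

Step 3 — invert S. det(S) = 0.7·6 - (-0.5)² = 3.95.
  S^{-1} = (1/det) · [[d, -b], [-b, a]] = [[1.519, 0.1266],
 [0.1266, 0.1772]].

Step 4 — quadratic form (x̄ - mu_0)^T · S^{-1} · (x̄ - mu_0):
  S^{-1} · (x̄ - mu_0) = (-2.481, 0.1266),
  (x̄ - mu_0)^T · [...] = (-1.8)·(-2.481) + (2)·(0.1266) = 4.719.

Step 5 — scale by n: T² = 5 · 4.719 = 23.5949.

T² ≈ 23.5949


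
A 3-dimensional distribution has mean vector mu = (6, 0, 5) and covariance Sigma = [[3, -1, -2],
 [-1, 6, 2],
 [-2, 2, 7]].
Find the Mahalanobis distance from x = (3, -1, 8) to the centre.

Step 1 — centre the observation: (x - mu) = (-3, -1, 3).

Step 2 — invert Sigma (cofactor / det for 3×3, or solve directly):
  Sigma^{-1} = [[0.4176, 0.033, 0.1099],
 [0.033, 0.1868, -0.044],
 [0.1099, -0.044, 0.1868]].

Step 3 — form the quadratic (x - mu)^T · Sigma^{-1} · (x - mu):
  Sigma^{-1} · (x - mu) = (-0.956, -0.4176, 0.2747).
  (x - mu)^T · [Sigma^{-1} · (x - mu)] = (-3)·(-0.956) + (-1)·(-0.4176) + (3)·(0.2747) = 4.1099.

Step 4 — take square root: d = √(4.1099) ≈ 2.0273.

d(x, mu) = √(4.1099) ≈ 2.0273


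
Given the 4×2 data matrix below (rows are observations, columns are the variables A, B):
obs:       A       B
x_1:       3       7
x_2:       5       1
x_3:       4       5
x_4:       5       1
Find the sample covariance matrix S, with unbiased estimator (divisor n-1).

Step 1 — column means:
  mean(A) = (3 + 5 + 4 + 5) / 4 = 17/4 = 4.25
  mean(B) = (7 + 1 + 5 + 1) / 4 = 14/4 = 3.5

Step 2 — sample covariance S[i,j] = (1/(n-1)) · Σ_k (x_{k,i} - mean_i) · (x_{k,j} - mean_j), with n-1 = 3.
  S[A,A] = ((-1.25)·(-1.25) + (0.75)·(0.75) + (-0.25)·(-0.25) + (0.75)·(0.75)) / 3 = 2.75/3 = 0.9167
  S[A,B] = ((-1.25)·(3.5) + (0.75)·(-2.5) + (-0.25)·(1.5) + (0.75)·(-2.5)) / 3 = -8.5/3 = -2.8333
  S[B,B] = ((3.5)·(3.5) + (-2.5)·(-2.5) + (1.5)·(1.5) + (-2.5)·(-2.5)) / 3 = 27/3 = 9

S is symmetric (S[j,i] = S[i,j]). Assembling:

S = [[0.9167, -2.8333],
 [-2.8333, 9]]


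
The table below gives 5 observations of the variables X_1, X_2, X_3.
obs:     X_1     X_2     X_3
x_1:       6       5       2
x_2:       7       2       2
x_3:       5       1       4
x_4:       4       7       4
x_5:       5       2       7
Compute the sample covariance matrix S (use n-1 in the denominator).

Step 1 — column means:
  mean(X_1) = (6 + 7 + 5 + 4 + 5) / 5 = 27/5 = 5.4
  mean(X_2) = (5 + 2 + 1 + 7 + 2) / 5 = 17/5 = 3.4
  mean(X_3) = (2 + 2 + 4 + 4 + 7) / 5 = 19/5 = 3.8

Step 2 — sample covariance S[i,j] = (1/(n-1)) · Σ_k (x_{k,i} - mean_i) · (x_{k,j} - mean_j), with n-1 = 4.
  S[X_1,X_1] = ((0.6)·(0.6) + (1.6)·(1.6) + (-0.4)·(-0.4) + (-1.4)·(-1.4) + (-0.4)·(-0.4)) / 4 = 5.2/4 = 1.3
  S[X_1,X_2] = ((0.6)·(1.6) + (1.6)·(-1.4) + (-0.4)·(-2.4) + (-1.4)·(3.6) + (-0.4)·(-1.4)) / 4 = -4.8/4 = -1.2
  S[X_1,X_3] = ((0.6)·(-1.8) + (1.6)·(-1.8) + (-0.4)·(0.2) + (-1.4)·(0.2) + (-0.4)·(3.2)) / 4 = -5.6/4 = -1.4
  S[X_2,X_2] = ((1.6)·(1.6) + (-1.4)·(-1.4) + (-2.4)·(-2.4) + (3.6)·(3.6) + (-1.4)·(-1.4)) / 4 = 25.2/4 = 6.3
  S[X_2,X_3] = ((1.6)·(-1.8) + (-1.4)·(-1.8) + (-2.4)·(0.2) + (3.6)·(0.2) + (-1.4)·(3.2)) / 4 = -4.6/4 = -1.15
  S[X_3,X_3] = ((-1.8)·(-1.8) + (-1.8)·(-1.8) + (0.2)·(0.2) + (0.2)·(0.2) + (3.2)·(3.2)) / 4 = 16.8/4 = 4.2

S is symmetric (S[j,i] = S[i,j]). Assembling:

S = [[1.3, -1.2, -1.4],
 [-1.2, 6.3, -1.15],
 [-1.4, -1.15, 4.2]]


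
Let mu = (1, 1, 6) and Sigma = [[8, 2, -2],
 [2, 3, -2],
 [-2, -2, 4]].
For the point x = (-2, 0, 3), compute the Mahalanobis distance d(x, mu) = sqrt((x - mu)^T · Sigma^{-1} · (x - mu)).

Step 1 — centre the observation: (x - mu) = (-3, -1, -3).

Step 2 — invert Sigma (cofactor / det for 3×3, or solve directly):
  Sigma^{-1} = [[0.1538, -0.0769, 0.0385],
 [-0.0769, 0.5385, 0.2308],
 [0.0385, 0.2308, 0.3846]].

Step 3 — form the quadratic (x - mu)^T · Sigma^{-1} · (x - mu):
  Sigma^{-1} · (x - mu) = (-0.5, -1, -1.5).
  (x - mu)^T · [Sigma^{-1} · (x - mu)] = (-3)·(-0.5) + (-1)·(-1) + (-3)·(-1.5) = 7.

Step 4 — take square root: d = √(7) ≈ 2.6458.

d(x, mu) = √(7) ≈ 2.6458


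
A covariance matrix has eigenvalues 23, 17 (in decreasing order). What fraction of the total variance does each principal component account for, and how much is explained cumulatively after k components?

Step 1 — total variance = trace(Sigma) = Σ λ_i = 23 + 17 = 40.

Step 2 — fraction explained by component i = λ_i / Σ λ:
  PC1: 23/40 = 0.575
  PC2: 17/40 = 0.425

Step 3 — cumulative fraction after k components = (λ_1 + ... + λ_k) / Σ λ:
  k = 1: 23/40 = 0.575
  k = 2: (23 + 17)/40 = 40/40 = 1

Summary (fraction, with percent):

explained: PC1 0.575 (57.5%), PC2 0.425 (42.5%);  cumulative: 0.575, 1


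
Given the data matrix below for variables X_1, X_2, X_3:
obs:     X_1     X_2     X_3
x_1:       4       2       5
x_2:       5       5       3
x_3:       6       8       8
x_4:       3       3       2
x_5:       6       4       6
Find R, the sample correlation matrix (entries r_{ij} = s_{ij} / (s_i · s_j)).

Step 1 — column means:
  mean(X_1) = (4 + 5 + 6 + 3 + 6) / 5 = 24/5 = 4.8
  mean(X_2) = (2 + 5 + 8 + 3 + 4) / 5 = 22/5 = 4.4
  mean(X_3) = (5 + 3 + 8 + 2 + 6) / 5 = 24/5 = 4.8

Step 2 — sample variances and covariances s[i,j] = (1/(n-1)) · Σ_k (x_{k,i} - mean_i) · (x_{k,j} - mean_j), with n-1 = 4:
  s[X_1,X_1] = ((-0.8)·(-0.8) + (0.2)·(0.2) + (1.2)·(1.2) + (-1.8)·(-1.8) + (1.2)·(1.2)) / 4 = 6.8/4 = 1.7
  s[X_1,X_2] = ((-0.8)·(-2.4) + (0.2)·(0.6) + (1.2)·(3.6) + (-1.8)·(-1.4) + (1.2)·(-0.4)) / 4 = 8.4/4 = 2.1
  s[X_1,X_3] = ((-0.8)·(0.2) + (0.2)·(-1.8) + (1.2)·(3.2) + (-1.8)·(-2.8) + (1.2)·(1.2)) / 4 = 9.8/4 = 2.45
  s[X_2,X_2] = ((-2.4)·(-2.4) + (0.6)·(0.6) + (3.6)·(3.6) + (-1.4)·(-1.4) + (-0.4)·(-0.4)) / 4 = 21.2/4 = 5.3
  s[X_2,X_3] = ((-2.4)·(0.2) + (0.6)·(-1.8) + (3.6)·(3.2) + (-1.4)·(-2.8) + (-0.4)·(1.2)) / 4 = 13.4/4 = 3.35
  s[X_3,X_3] = ((0.2)·(0.2) + (-1.8)·(-1.8) + (3.2)·(3.2) + (-2.8)·(-2.8) + (1.2)·(1.2)) / 4 = 22.8/4 = 5.7
  Sample standard deviations s_i = √(s[i,i]):
  s(X_1) = √(1.7) = 1.3038
  s(X_2) = √(5.3) = 2.3022
  s(X_3) = √(5.7) = 2.3875

Step 3 — r_{ij} = s_{ij} / (s_i · s_j):
  r[X_1,X_1] = 1 (diagonal).
  r[X_1,X_2] = 2.1 / (1.3038 · 2.3022) = 2.1 / 3.0017 = 0.6996
  r[X_1,X_3] = 2.45 / (1.3038 · 2.3875) = 2.45 / 3.1129 = 0.7871
  r[X_2,X_2] = 1 (diagonal).
  r[X_2,X_3] = 3.35 / (2.3022 · 2.3875) = 3.35 / 5.4964 = 0.6095
  r[X_3,X_3] = 1 (diagonal).

R is symmetric with unit diagonal. Assembling:

R = [[1, 0.6996, 0.7871],
 [0.6996, 1, 0.6095],
 [0.7871, 0.6095, 1]]


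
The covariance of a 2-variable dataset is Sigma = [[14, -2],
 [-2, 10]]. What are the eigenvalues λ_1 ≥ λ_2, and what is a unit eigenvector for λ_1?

Step 1 — characteristic polynomial of 2×2 Sigma:
  det(Sigma - λI) = λ² - trace · λ + det = 0.
  trace = 14 + 10 = 24, det = 14·10 - (-2)² = 136.
Step 2 — discriminant:
  Δ = trace² - 4·det = 576 - 544 = 32.
Step 3 — eigenvalues:
  λ = (trace ± √Δ)/2 = (24 ± 5.6569)/2,
  λ_1 = 14.8284,  λ_2 = 9.1716.

Step 4 — unit eigenvector for λ_1: solve (Sigma - λ_1 I)v = 0. First row:
  (14 - 14.8284)·v_x + (-2)·v_y = 0, i.e. (-0.8284)·v_x + (-2)·v_y = 0,
  so v ∝ (b, λ_1 - a) = (-2, 0.8284); multiply by -1 so the first entry is positive: u = (2, -0.8284).
  ||u|| = √((2)² + (-0.8284)²) = √(4.6863) ≈ 2.1648,
  v_1 = u/||u|| ≈ (0.9239, -0.3827) (||v_1|| = 1).

λ_1 = 14.8284,  λ_2 = 9.1716;  v_1 ≈ (0.9239, -0.3827)


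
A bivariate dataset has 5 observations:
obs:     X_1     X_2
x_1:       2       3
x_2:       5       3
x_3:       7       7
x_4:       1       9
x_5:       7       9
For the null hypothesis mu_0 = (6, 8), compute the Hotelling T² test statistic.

Step 1 — sample mean vector:
  mean(X_1) = (2 + 5 + 7 + 1 + 7) / 5 = 22/5 = 4.4
  mean(X_2) = (3 + 3 + 7 + 9 + 9) / 5 = 31/5 = 6.2
  x̄ = (4.4, 6.2),  deviation x̄ - mu_0 = (4.4, 6.2) - (6, 8) = (-1.6, -1.8).

Step 2 — sample covariance matrix, S[i,j] = (1/(n-1)) · Σ_k (x_{k,i} - mean_i) · (x_{k,j} - mean_j), divisor n-1 = 4:
  S[X_1,X_1] = ((-2.4)·(-2.4) + (0.6)·(0.6) + (2.6)·(2.6) + (-3.4)·(-3.4) + (2.6)·(2.6)) / 4 = 31.2/4 = 7.8
  S[X_1,X_2] = ((-2.4)·(-3.2) + (0.6)·(-3.2) + (2.6)·(0.8) + (-3.4)·(2.8) + (2.6)·(2.8)) / 4 = 5.6/4 = 1.4
  S[X_2,X_2] = ((-3.2)·(-3.2) + (-3.2)·(-3.2) + (0.8)·(0.8) + (2.8)·(2.8) + (2.8)·(2.8)) / 4 = 36.8/4 = 9.2
  S = [[7.8, 1.4],
 [1.4, 9.2]].

Step 3 — invert S. det(S) = 7.8·9.2 - (1.4)² = 69.8.
  S^{-1} = (1/det) · [[d, -b], [-b, a]] = [[0.1318, -0.0201],
 [-0.0201, 0.1117]].

Step 4 — quadratic form (x̄ - mu_0)^T · S^{-1} · (x̄ - mu_0):
  S^{-1} · (x̄ - mu_0) = (-0.1748, -0.1691),
  (x̄ - mu_0)^T · [...] = (-1.6)·(-0.1748) + (-1.8)·(-0.1691) = 0.584.

Step 5 — scale by n: T² = 5 · 0.584 = 2.9198.

T² ≈ 2.9198


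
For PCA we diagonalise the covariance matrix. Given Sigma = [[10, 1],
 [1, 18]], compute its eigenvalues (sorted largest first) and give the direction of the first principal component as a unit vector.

Step 1 — characteristic polynomial of 2×2 Sigma:
  det(Sigma - λI) = λ² - trace · λ + det = 0.
  trace = 10 + 18 = 28, det = 10·18 - (1)² = 179.
Step 2 — discriminant:
  Δ = trace² - 4·det = 784 - 716 = 68.
Step 3 — eigenvalues:
  λ = (trace ± √Δ)/2 = (28 ± 8.2462)/2,
  λ_1 = 18.1231,  λ_2 = 9.8769.

Step 4 — unit eigenvector for λ_1: solve (Sigma - λ_1 I)v = 0. First row:
  (10 - 18.1231)·v_x + (1)·v_y = 0, i.e. (-8.1231)·v_x + (1)·v_y = 0,
  so v ∝ (b, λ_1 - a) = (1, 8.1231) = u.
  ||u|| = √((1)² + (8.1231)²) = √(66.9848) ≈ 8.1844,
  v_1 = u/||u|| ≈ (0.1222, 0.9925) (||v_1|| = 1).

λ_1 = 18.1231,  λ_2 = 9.8769;  v_1 ≈ (0.1222, 0.9925)


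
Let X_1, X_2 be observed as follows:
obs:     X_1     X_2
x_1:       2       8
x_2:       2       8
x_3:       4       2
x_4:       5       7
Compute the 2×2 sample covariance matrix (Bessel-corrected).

Step 1 — column means:
  mean(X_1) = (2 + 2 + 4 + 5) / 4 = 13/4 = 3.25
  mean(X_2) = (8 + 8 + 2 + 7) / 4 = 25/4 = 6.25

Step 2 — sample covariance S[i,j] = (1/(n-1)) · Σ_k (x_{k,i} - mean_i) · (x_{k,j} - mean_j), with n-1 = 3.
  S[X_1,X_1] = ((-1.25)·(-1.25) + (-1.25)·(-1.25) + (0.75)·(0.75) + (1.75)·(1.75)) / 3 = 6.75/3 = 2.25
  S[X_1,X_2] = ((-1.25)·(1.75) + (-1.25)·(1.75) + (0.75)·(-4.25) + (1.75)·(0.75)) / 3 = -6.25/3 = -2.0833
  S[X_2,X_2] = ((1.75)·(1.75) + (1.75)·(1.75) + (-4.25)·(-4.25) + (0.75)·(0.75)) / 3 = 24.75/3 = 8.25

S is symmetric (S[j,i] = S[i,j]). Assembling:

S = [[2.25, -2.0833],
 [-2.0833, 8.25]]


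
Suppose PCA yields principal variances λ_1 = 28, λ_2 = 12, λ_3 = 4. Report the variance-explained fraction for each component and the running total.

Step 1 — total variance = trace(Sigma) = Σ λ_i = 28 + 12 + 4 = 44.

Step 2 — fraction explained by component i = λ_i / Σ λ:
  PC1: 28/44 = 0.6364
  PC2: 12/44 = 0.2727
  PC3: 4/44 = 0.0909

Step 3 — cumulative fraction after k components = (λ_1 + ... + λ_k) / Σ λ:
  k = 1: 28/44 = 0.6364
  k = 2: (28 + 12)/44 = 40/44 = 0.9091
  k = 3: (28 + 12 + 4)/44 = 44/44 = 1

Summary (fraction, with percent):

explained: PC1 0.6364 (63.64%), PC2 0.2727 (27.27%), PC3 0.0909 (9.09%);  cumulative: 0.6364, 0.9091, 1


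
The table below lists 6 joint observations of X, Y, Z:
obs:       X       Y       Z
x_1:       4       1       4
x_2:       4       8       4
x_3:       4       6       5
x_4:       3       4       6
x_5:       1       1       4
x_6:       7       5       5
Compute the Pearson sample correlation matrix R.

Step 1 — column means:
  mean(X) = (4 + 4 + 4 + 3 + 1 + 7) / 6 = 23/6 = 3.8333
  mean(Y) = (1 + 8 + 6 + 4 + 1 + 5) / 6 = 25/6 = 4.1667
  mean(Z) = (4 + 4 + 5 + 6 + 4 + 5) / 6 = 28/6 = 4.6667

Step 2 — sample variances and covariances s[i,j] = (1/(n-1)) · Σ_k (x_{k,i} - mean_i) · (x_{k,j} - mean_j), with n-1 = 5:
  s[X,X] = ((0.1667)·(0.1667) + (0.1667)·(0.1667) + (0.1667)·(0.1667) + (-0.8333)·(-0.8333) + (-2.8333)·(-2.8333) + (3.1667)·(3.1667)) / 5 = 18.8333/5 = 3.7667
  s[X,Y] = ((0.1667)·(-3.1667) + (0.1667)·(3.8333) + (0.1667)·(1.8333) + (-0.8333)·(-0.1667) + (-2.8333)·(-3.1667) + (3.1667)·(0.8333)) / 5 = 12.1667/5 = 2.4333
  s[X,Z] = ((0.1667)·(-0.6667) + (0.1667)·(-0.6667) + (0.1667)·(0.3333) + (-0.8333)·(1.3333) + (-2.8333)·(-0.6667) + (3.1667)·(0.3333)) / 5 = 1.6667/5 = 0.3333
  s[Y,Y] = ((-3.1667)·(-3.1667) + (3.8333)·(3.8333) + (1.8333)·(1.8333) + (-0.1667)·(-0.1667) + (-3.1667)·(-3.1667) + (0.8333)·(0.8333)) / 5 = 38.8333/5 = 7.7667
  s[Y,Z] = ((-3.1667)·(-0.6667) + (3.8333)·(-0.6667) + (1.8333)·(0.3333) + (-0.1667)·(1.3333) + (-3.1667)·(-0.6667) + (0.8333)·(0.3333)) / 5 = 2.3333/5 = 0.4667
  s[Z,Z] = ((-0.6667)·(-0.6667) + (-0.6667)·(-0.6667) + (0.3333)·(0.3333) + (1.3333)·(1.3333) + (-0.6667)·(-0.6667) + (0.3333)·(0.3333)) / 5 = 3.3333/5 = 0.6667
  Sample standard deviations s_i = √(s[i,i]):
  s(X) = √(3.7667) = 1.9408
  s(Y) = √(7.7667) = 2.7869
  s(Z) = √(0.6667) = 0.8165

Step 3 — r_{ij} = s_{ij} / (s_i · s_j):
  r[X,X] = 1 (diagonal).
  r[X,Y] = 2.4333 / (1.9408 · 2.7869) = 2.4333 / 5.4087 = 0.4499
  r[X,Z] = 0.3333 / (1.9408 · 0.8165) = 0.3333 / 1.5846 = 0.2104
  r[Y,Y] = 1 (diagonal).
  r[Y,Z] = 0.4667 / (2.7869 · 0.8165) = 0.4667 / 2.2755 = 0.2051
  r[Z,Z] = 1 (diagonal).

R is symmetric with unit diagonal. Assembling:

R = [[1, 0.4499, 0.2104],
 [0.4499, 1, 0.2051],
 [0.2104, 0.2051, 1]]


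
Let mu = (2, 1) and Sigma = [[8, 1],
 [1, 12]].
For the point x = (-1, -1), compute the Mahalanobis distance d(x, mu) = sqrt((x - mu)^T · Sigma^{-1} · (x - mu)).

Step 1 — centre the observation: (x - mu) = (-3, -2).

Step 2 — invert Sigma. det(Sigma) = 8·12 - (1)² = 95.
  Sigma^{-1} = (1/det) · [[d, -b], [-b, a]] = [[0.1263, -0.0105],
 [-0.0105, 0.0842]].

Step 3 — form the quadratic (x - mu)^T · Sigma^{-1} · (x - mu):
  Sigma^{-1} · (x - mu) = (-0.3579, -0.1368).
  (x - mu)^T · [Sigma^{-1} · (x - mu)] = (-3)·(-0.3579) + (-2)·(-0.1368) = 1.3474.

Step 4 — take square root: d = √(1.3474) ≈ 1.1608.

d(x, mu) = √(1.3474) ≈ 1.1608


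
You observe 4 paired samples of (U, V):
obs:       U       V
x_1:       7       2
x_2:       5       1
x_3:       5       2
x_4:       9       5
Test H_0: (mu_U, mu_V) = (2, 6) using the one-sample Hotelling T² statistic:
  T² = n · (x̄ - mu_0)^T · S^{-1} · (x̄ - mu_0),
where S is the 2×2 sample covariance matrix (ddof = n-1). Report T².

Step 1 — sample mean vector:
  mean(U) = (7 + 5 + 5 + 9) / 4 = 26/4 = 6.5
  mean(V) = (2 + 1 + 2 + 5) / 4 = 10/4 = 2.5
  x̄ = (6.5, 2.5),  deviation x̄ - mu_0 = (6.5, 2.5) - (2, 6) = (4.5, -3.5).

Step 2 — sample covariance matrix, S[i,j] = (1/(n-1)) · Σ_k (x_{k,i} - mean_i) · (x_{k,j} - mean_j), divisor n-1 = 3:
  S[U,U] = ((0.5)·(0.5) + (-1.5)·(-1.5) + (-1.5)·(-1.5) + (2.5)·(2.5)) / 3 = 11/3 = 3.6667
  S[U,V] = ((0.5)·(-0.5) + (-1.5)·(-1.5) + (-1.5)·(-0.5) + (2.5)·(2.5)) / 3 = 9/3 = 3
  S[V,V] = ((-0.5)·(-0.5) + (-1.5)·(-1.5) + (-0.5)·(-0.5) + (2.5)·(2.5)) / 3 = 9/3 = 3
  S = [[3.6667, 3],
 [3, 3]].

Step 3 — invert S. det(S) = 3.6667·3 - (3)² = 2.
  S^{-1} = (1/det) · [[d, -b], [-b, a]] = [[1.5, -1.5],
 [-1.5, 1.8333]].

Step 4 — quadratic form (x̄ - mu_0)^T · S^{-1} · (x̄ - mu_0):
  S^{-1} · (x̄ - mu_0) = (12, -13.1667),
  (x̄ - mu_0)^T · [...] = (4.5)·(12) + (-3.5)·(-13.1667) = 100.0833.

Step 5 — scale by n: T² = 4 · 100.0833 = 400.3333.

T² ≈ 400.3333


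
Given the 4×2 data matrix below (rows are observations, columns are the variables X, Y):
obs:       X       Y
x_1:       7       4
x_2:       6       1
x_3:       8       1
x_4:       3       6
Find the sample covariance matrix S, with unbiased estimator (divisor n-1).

Step 1 — column means:
  mean(X) = (7 + 6 + 8 + 3) / 4 = 24/4 = 6
  mean(Y) = (4 + 1 + 1 + 6) / 4 = 12/4 = 3

Step 2 — sample covariance S[i,j] = (1/(n-1)) · Σ_k (x_{k,i} - mean_i) · (x_{k,j} - mean_j), with n-1 = 3.
  S[X,X] = ((1)·(1) + (0)·(0) + (2)·(2) + (-3)·(-3)) / 3 = 14/3 = 4.6667
  S[X,Y] = ((1)·(1) + (0)·(-2) + (2)·(-2) + (-3)·(3)) / 3 = -12/3 = -4
  S[Y,Y] = ((1)·(1) + (-2)·(-2) + (-2)·(-2) + (3)·(3)) / 3 = 18/3 = 6

S is symmetric (S[j,i] = S[i,j]). Assembling:

S = [[4.6667, -4],
 [-4, 6]]


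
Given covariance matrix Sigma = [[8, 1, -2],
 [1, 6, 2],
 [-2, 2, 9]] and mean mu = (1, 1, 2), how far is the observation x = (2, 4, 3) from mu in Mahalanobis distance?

Step 1 — centre the observation: (x - mu) = (1, 3, 1).

Step 2 — invert Sigma (cofactor / det for 3×3, or solve directly):
  Sigma^{-1} = [[0.1393, -0.0362, 0.039],
 [-0.0362, 0.1894, -0.0501],
 [0.039, -0.0501, 0.1309]].

Step 3 — form the quadratic (x - mu)^T · Sigma^{-1} · (x - mu):
  Sigma^{-1} · (x - mu) = (0.0696, 0.4819, 0.0195).
  (x - mu)^T · [Sigma^{-1} · (x - mu)] = (1)·(0.0696) + (3)·(0.4819) + (1)·(0.0195) = 1.5348.

Step 4 — take square root: d = √(1.5348) ≈ 1.2389.

d(x, mu) = √(1.5348) ≈ 1.2389


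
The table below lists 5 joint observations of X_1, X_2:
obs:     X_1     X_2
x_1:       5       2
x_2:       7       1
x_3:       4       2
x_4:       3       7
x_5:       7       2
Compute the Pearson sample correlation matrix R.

Step 1 — column means:
  mean(X_1) = (5 + 7 + 4 + 3 + 7) / 5 = 26/5 = 5.2
  mean(X_2) = (2 + 1 + 2 + 7 + 2) / 5 = 14/5 = 2.8

Step 2 — sample variances and covariances s[i,j] = (1/(n-1)) · Σ_k (x_{k,i} - mean_i) · (x_{k,j} - mean_j), with n-1 = 4:
  s[X_1,X_1] = ((-0.2)·(-0.2) + (1.8)·(1.8) + (-1.2)·(-1.2) + (-2.2)·(-2.2) + (1.8)·(1.8)) / 4 = 12.8/4 = 3.2
  s[X_1,X_2] = ((-0.2)·(-0.8) + (1.8)·(-1.8) + (-1.2)·(-0.8) + (-2.2)·(4.2) + (1.8)·(-0.8)) / 4 = -12.8/4 = -3.2
  s[X_2,X_2] = ((-0.8)·(-0.8) + (-1.8)·(-1.8) + (-0.8)·(-0.8) + (4.2)·(4.2) + (-0.8)·(-0.8)) / 4 = 22.8/4 = 5.7
  Sample standard deviations s_i = √(s[i,i]):
  s(X_1) = √(3.2) = 1.7889
  s(X_2) = √(5.7) = 2.3875

Step 3 — r_{ij} = s_{ij} / (s_i · s_j):
  r[X_1,X_1] = 1 (diagonal).
  r[X_1,X_2] = -3.2 / (1.7889 · 2.3875) = -3.2 / 4.2708 = -0.7493
  r[X_2,X_2] = 1 (diagonal).

R is symmetric with unit diagonal. Assembling:

R = [[1, -0.7493],
 [-0.7493, 1]]


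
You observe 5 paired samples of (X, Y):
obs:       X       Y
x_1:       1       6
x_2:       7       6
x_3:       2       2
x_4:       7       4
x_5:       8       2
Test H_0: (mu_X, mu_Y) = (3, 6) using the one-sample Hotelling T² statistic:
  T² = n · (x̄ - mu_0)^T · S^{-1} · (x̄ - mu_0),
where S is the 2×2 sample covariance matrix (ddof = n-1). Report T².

Step 1 — sample mean vector:
  mean(X) = (1 + 7 + 2 + 7 + 8) / 5 = 25/5 = 5
  mean(Y) = (6 + 6 + 2 + 4 + 2) / 5 = 20/5 = 4
  x̄ = (5, 4),  deviation x̄ - mu_0 = (5, 4) - (3, 6) = (2, -2).

Step 2 — sample covariance matrix, S[i,j] = (1/(n-1)) · Σ_k (x_{k,i} - mean_i) · (x_{k,j} - mean_j), divisor n-1 = 4:
  S[X,X] = ((-4)·(-4) + (2)·(2) + (-3)·(-3) + (2)·(2) + (3)·(3)) / 4 = 42/4 = 10.5
  S[X,Y] = ((-4)·(2) + (2)·(2) + (-3)·(-2) + (2)·(0) + (3)·(-2)) / 4 = -4/4 = -1
  S[Y,Y] = ((2)·(2) + (2)·(2) + (-2)·(-2) + (0)·(0) + (-2)·(-2)) / 4 = 16/4 = 4
  S = [[10.5, -1],
 [-1, 4]].

Step 3 — invert S. det(S) = 10.5·4 - (-1)² = 41.
  S^{-1} = (1/det) · [[d, -b], [-b, a]] = [[0.0976, 0.0244],
 [0.0244, 0.2561]].

Step 4 — quadratic form (x̄ - mu_0)^T · S^{-1} · (x̄ - mu_0):
  S^{-1} · (x̄ - mu_0) = (0.1463, -0.4634),
  (x̄ - mu_0)^T · [...] = (2)·(0.1463) + (-2)·(-0.4634) = 1.2195.

Step 5 — scale by n: T² = 5 · 1.2195 = 6.0976.

T² ≈ 6.0976


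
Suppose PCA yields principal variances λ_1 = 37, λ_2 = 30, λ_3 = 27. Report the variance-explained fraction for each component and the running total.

Step 1 — total variance = trace(Sigma) = Σ λ_i = 37 + 30 + 27 = 94.

Step 2 — fraction explained by component i = λ_i / Σ λ:
  PC1: 37/94 = 0.3936
  PC2: 30/94 = 0.3191
  PC3: 27/94 = 0.2872

Step 3 — cumulative fraction after k components = (λ_1 + ... + λ_k) / Σ λ:
  k = 1: 37/94 = 0.3936
  k = 2: (37 + 30)/94 = 67/94 = 0.7128
  k = 3: (37 + 30 + 27)/94 = 94/94 = 1

Summary (fraction, with percent):

explained: PC1 0.3936 (39.36%), PC2 0.3191 (31.91%), PC3 0.2872 (28.72%);  cumulative: 0.3936, 0.7128, 1


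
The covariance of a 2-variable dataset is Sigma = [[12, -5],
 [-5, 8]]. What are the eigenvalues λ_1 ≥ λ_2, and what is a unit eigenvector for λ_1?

Step 1 — characteristic polynomial of 2×2 Sigma:
  det(Sigma - λI) = λ² - trace · λ + det = 0.
  trace = 12 + 8 = 20, det = 12·8 - (-5)² = 71.
Step 2 — discriminant:
  Δ = trace² - 4·det = 400 - 284 = 116.
Step 3 — eigenvalues:
  λ = (trace ± √Δ)/2 = (20 ± 10.7703)/2,
  λ_1 = 15.3852,  λ_2 = 4.6148.

Step 4 — unit eigenvector for λ_1: solve (Sigma - λ_1 I)v = 0. First row:
  (12 - 15.3852)·v_x + (-5)·v_y = 0, i.e. (-3.3852)·v_x + (-5)·v_y = 0,
  so v ∝ (b, λ_1 - a) = (-5, 3.3852); multiply by -1 so the first entry is positive: u = (5, -3.3852).
  ||u|| = √((5)² + (-3.3852)²) = √(36.4593) ≈ 6.0382,
  v_1 = u/||u|| ≈ (0.8281, -0.5606) (||v_1|| = 1).

λ_1 = 15.3852,  λ_2 = 4.6148;  v_1 ≈ (0.8281, -0.5606)


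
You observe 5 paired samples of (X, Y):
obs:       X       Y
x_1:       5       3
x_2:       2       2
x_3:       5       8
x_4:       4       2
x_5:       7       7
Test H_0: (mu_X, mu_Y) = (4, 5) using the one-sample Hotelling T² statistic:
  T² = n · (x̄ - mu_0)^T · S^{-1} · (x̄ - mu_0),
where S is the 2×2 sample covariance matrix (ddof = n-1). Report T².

Step 1 — sample mean vector:
  mean(X) = (5 + 2 + 5 + 4 + 7) / 5 = 23/5 = 4.6
  mean(Y) = (3 + 2 + 8 + 2 + 7) / 5 = 22/5 = 4.4
  x̄ = (4.6, 4.4),  deviation x̄ - mu_0 = (4.6, 4.4) - (4, 5) = (0.6, -0.6).

Step 2 — sample covariance matrix, S[i,j] = (1/(n-1)) · Σ_k (x_{k,i} - mean_i) · (x_{k,j} - mean_j), divisor n-1 = 4:
  S[X,X] = ((0.4)·(0.4) + (-2.6)·(-2.6) + (0.4)·(0.4) + (-0.6)·(-0.6) + (2.4)·(2.4)) / 4 = 13.2/4 = 3.3
  S[X,Y] = ((0.4)·(-1.4) + (-2.6)·(-2.4) + (0.4)·(3.6) + (-0.6)·(-2.4) + (2.4)·(2.6)) / 4 = 14.8/4 = 3.7
  S[Y,Y] = ((-1.4)·(-1.4) + (-2.4)·(-2.4) + (3.6)·(3.6) + (-2.4)·(-2.4) + (2.6)·(2.6)) / 4 = 33.2/4 = 8.3
  S = [[3.3, 3.7],
 [3.7, 8.3]].

Step 3 — invert S. det(S) = 3.3·8.3 - (3.7)² = 13.7.
  S^{-1} = (1/det) · [[d, -b], [-b, a]] = [[0.6058, -0.2701],
 [-0.2701, 0.2409]].

Step 4 — quadratic form (x̄ - mu_0)^T · S^{-1} · (x̄ - mu_0):
  S^{-1} · (x̄ - mu_0) = (0.5255, -0.3066),
  (x̄ - mu_0)^T · [...] = (0.6)·(0.5255) + (-0.6)·(-0.3066) = 0.4993.

Step 5 — scale by n: T² = 5 · 0.4993 = 2.4964.

T² ≈ 2.4964


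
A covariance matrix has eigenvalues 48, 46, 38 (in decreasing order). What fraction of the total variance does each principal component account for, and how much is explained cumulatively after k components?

Step 1 — total variance = trace(Sigma) = Σ λ_i = 48 + 46 + 38 = 132.

Step 2 — fraction explained by component i = λ_i / Σ λ:
  PC1: 48/132 = 0.3636
  PC2: 46/132 = 0.3485
  PC3: 38/132 = 0.2879

Step 3 — cumulative fraction after k components = (λ_1 + ... + λ_k) / Σ λ:
  k = 1: 48/132 = 0.3636
  k = 2: (48 + 46)/132 = 94/132 = 0.7121
  k = 3: (48 + 46 + 38)/132 = 132/132 = 1

Summary (fraction, with percent):

explained: PC1 0.3636 (36.36%), PC2 0.3485 (34.85%), PC3 0.2879 (28.79%);  cumulative: 0.3636, 0.7121, 1
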